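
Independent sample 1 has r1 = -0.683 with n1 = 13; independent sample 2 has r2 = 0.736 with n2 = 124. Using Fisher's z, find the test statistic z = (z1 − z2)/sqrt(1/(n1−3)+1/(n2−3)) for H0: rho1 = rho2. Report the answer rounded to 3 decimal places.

Fisher z-transforms: z1 = atanh(-0.683) = -0.834716, z2 = atanh(0.736) = 0.941695; difference d = -1.776411
Var(d) = 1/10 + 1/121 = 0.1000000 + 0.0082645 = 0.1082645
z = d/√Var(d) = -1.776411 / √0.1082645 = -1.776411 / 0.329036 = -5.399

-5.399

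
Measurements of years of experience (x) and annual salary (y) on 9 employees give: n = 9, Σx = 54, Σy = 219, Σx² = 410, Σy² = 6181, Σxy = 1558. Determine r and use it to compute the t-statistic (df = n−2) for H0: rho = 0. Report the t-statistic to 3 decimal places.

5.508

Numerator: nΣxy − (Σx)(Σy) = 9·1558 − (54)(219) = 2196
Denominator: √[(nΣx²−(Σx)²)(nΣy²−(Σy)²)]
  nΣx²−(Σx)² = 9·410 − 2916 = 774;  nΣy²−(Σy)² = 9·6181 − 47961 = 7668
  √(774·7668) = √5935032 = 2436.1921
r = 2196 / 2436.1921 = 0.9014
t = r·√(n−2)/√(1−r²) = 0.9014·√7 / √(1−0.812522) = 2.384880 / 0.432987 = 5.508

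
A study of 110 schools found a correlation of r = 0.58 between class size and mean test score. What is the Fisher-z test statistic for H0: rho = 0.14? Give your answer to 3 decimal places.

Fisher z: atanh(0.58) = 0.662463, atanh(0.14) = 0.140926
z = (z_r − z_0)·√(n−3) = (0.662463 − 0.140926)·√107 = 0.521537 · 10.344080 = 5.395

5.395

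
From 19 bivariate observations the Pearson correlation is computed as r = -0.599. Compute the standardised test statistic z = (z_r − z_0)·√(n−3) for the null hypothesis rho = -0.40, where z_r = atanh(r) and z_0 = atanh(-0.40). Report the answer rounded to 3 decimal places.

Fisher z: atanh(-0.599) = -0.691586, atanh(-0.40) = -0.423649
z = (z_r − z_0)·√(n−3) = (-0.691586 − (-0.423649))·√16 = -0.267937 · 4.000000 = -1.072

-1.072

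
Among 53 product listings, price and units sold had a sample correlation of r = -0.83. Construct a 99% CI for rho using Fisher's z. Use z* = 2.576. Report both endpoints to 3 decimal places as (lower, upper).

Fisher z: z_r = atanh(r) = ½·ln((1+(-0.83))/(1−(-0.83))) = -1.188136
SE(z) = 1/√(n−3) = 1/√50 = 0.141421
99% ⇒ z* = 2.576; margin = 2.576·0.141421 = 0.364300
CI on z-scale: (-1.552436, -0.823836)
Back-transform: tanh(-1.552436) = -0.914187, tanh(-0.823836) = -0.677152

(-0.914, -0.677)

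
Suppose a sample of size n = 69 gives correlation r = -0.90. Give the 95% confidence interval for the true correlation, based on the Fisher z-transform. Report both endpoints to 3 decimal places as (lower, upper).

(-0.937, -0.843)

z_r = atanh(-0.90) = -1.472219;  SE = 1/√(n−3) = 1/√66 = 0.123091
z-limits: -1.472219 ± 1.960·0.123091 = -1.472219 ± 0.241258 = [-1.713477, -1.230961]
ρ-limits: (tanh -1.713477, tanh -1.230961) = (-0.937, -0.843)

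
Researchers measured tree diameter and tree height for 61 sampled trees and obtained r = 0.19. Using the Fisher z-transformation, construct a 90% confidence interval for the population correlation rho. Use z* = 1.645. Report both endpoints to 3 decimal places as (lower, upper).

Fisher z: z_r = atanh(r) = ½·ln((1+0.19)/(1−0.19)) = 0.192337
SE(z) = 1/√(n−3) = 1/√58 = 0.131306
90% ⇒ z* = 1.645; margin = 1.645·0.131306 = 0.215998
CI on z-scale: (-0.023661, 0.408335)
Back-transform: tanh(-0.023661) = -0.023657, tanh(0.408335) = 0.387058

(-0.024, 0.387)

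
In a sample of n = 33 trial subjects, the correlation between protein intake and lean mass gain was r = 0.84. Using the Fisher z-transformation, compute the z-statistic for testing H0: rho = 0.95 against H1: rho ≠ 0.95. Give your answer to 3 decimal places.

-3.344

Fisher z: atanh(0.84) = 1.221174, atanh(0.95) = 1.831781
z = (z_r − z_0)·√(n−3) = (1.221174 − 1.831781)·√30 = -0.610607 · 5.477226 = -3.344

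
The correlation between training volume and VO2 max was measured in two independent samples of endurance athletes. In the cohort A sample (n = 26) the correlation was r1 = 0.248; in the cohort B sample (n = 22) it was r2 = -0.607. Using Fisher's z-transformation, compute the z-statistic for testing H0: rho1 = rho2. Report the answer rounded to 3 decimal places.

3.088

Fisher z-transforms: z1 = atanh(0.248) = 0.253281, z2 = atanh(-0.607) = -0.704157; difference d = 0.957438
Var(d) = 1/23 + 1/19 = 0.0434783 + 0.0526316 = 0.0961099
z = d/√Var(d) = 0.957438 / √0.0961099 = 0.957438 / 0.310016 = 3.088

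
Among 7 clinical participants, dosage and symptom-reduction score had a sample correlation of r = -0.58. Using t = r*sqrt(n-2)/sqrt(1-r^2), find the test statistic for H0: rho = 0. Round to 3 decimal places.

-1.592

t = r·√(n−2) / √(1−r²) with r = -0.58, n = 7
  = -0.58·√5 / √(1 − 0.3364)
  = -0.58·2.236068 / 0.814616
  = -1.296919 / 0.814616 = -1.592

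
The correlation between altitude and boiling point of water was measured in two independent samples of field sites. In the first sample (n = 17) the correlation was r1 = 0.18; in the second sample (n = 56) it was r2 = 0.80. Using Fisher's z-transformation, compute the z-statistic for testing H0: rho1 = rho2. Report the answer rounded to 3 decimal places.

-3.050

Fisher z-transforms: z1 = atanh(0.18) = 0.181983, z2 = atanh(0.80) = 1.098612; difference d = -0.916629
Var(d) = 1/14 + 1/53 = 0.0714286 + 0.0188679 = 0.0902965
z = d/√Var(d) = -0.916629 / √0.0902965 = -0.916629 / 0.300494 = -3.050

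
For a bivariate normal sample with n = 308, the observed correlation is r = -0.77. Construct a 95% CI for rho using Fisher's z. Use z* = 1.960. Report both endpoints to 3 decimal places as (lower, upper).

Fisher z: z_r = atanh(r) = ½·ln((1+(-0.77))/(1−(-0.77))) = -1.020328
SE(z) = 1/√(n−3) = 1/√305 = 0.057260
95% ⇒ z* = 1.960; margin = 1.960·0.057260 = 0.112230
CI on z-scale: (-1.132558, -0.908098)
Back-transform: tanh(-1.132558) = -0.811893, tanh(-0.908098) = -0.720218

(-0.812, -0.720)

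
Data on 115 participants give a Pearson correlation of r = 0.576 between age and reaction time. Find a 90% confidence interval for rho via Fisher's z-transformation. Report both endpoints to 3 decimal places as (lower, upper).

(0.463, 0.671)

Fisher z: z_r = atanh(r) = ½·ln((1+0.576)/(1−0.576)) = 0.656456
SE(z) = 1/√(n−3) = 1/√112 = 0.094491
90% ⇒ z* = 1.645; margin = 1.645·0.094491 = 0.155438
CI on z-scale: (0.501018, 0.811894)
Back-transform: tanh(0.501018) = 0.462917, tanh(0.811894) = 0.670634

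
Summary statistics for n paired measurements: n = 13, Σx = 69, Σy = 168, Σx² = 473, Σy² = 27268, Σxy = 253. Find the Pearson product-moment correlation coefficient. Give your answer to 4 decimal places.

S_xy = nΣxy − ΣxΣy = 13·253 − 69·168 = 3289 − 11592 = -8303
S_xx = nΣx² − (Σx)² = 13·473 − 69² = 6149 − 4761 = 1388
S_yy = nΣy² − (Σy)² = 13·27268 − 168² = 354484 − 28224 = 326260
r = S_xy / √(S_xx·S_yy) = -8303 / √(1388·326260) = -8303 / √452848880 = -8303 / 21280.2462 = -0.3902

-0.3902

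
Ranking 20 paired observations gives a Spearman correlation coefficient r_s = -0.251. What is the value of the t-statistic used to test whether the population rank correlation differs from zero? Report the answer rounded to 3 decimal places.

t = r_s·√(n−2) / √(1−r_s²) with r_s = -0.251, n = 20
  = -0.251·√18 / √(1 − 0.063001)
  = -0.251·4.242641 / 0.967987
  = -1.064903 / 0.967987 = -1.100

-1.100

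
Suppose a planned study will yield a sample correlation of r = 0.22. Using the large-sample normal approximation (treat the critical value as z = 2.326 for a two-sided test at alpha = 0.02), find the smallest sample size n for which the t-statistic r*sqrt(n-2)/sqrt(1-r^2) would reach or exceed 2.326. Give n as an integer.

109

Need r·√(n−2)/√(1−r²) ≥ 2.326
√(n−2) ≥ 2.326·√(1−0.0484) / 0.22 = 2.326·0.975500 / 0.22 = 10.3137
n−2 ≥ 106.3724  ⇒  n ≥ 108.3724
Smallest integer n = 109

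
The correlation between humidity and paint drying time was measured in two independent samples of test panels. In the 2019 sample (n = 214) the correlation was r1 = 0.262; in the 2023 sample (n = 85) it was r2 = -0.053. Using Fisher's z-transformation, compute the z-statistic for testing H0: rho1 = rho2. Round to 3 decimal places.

Fisher z-transforms: z1 = atanh(0.262) = 0.268255, z2 = atanh(-0.053) = -0.053050; difference d = 0.321305
Var(d) = 1/211 + 1/82 = 0.0047393 + 0.0121951 = 0.0169344
z = d/√Var(d) = 0.321305 / √0.0169344 = 0.321305 / 0.130132 = 2.469

2.469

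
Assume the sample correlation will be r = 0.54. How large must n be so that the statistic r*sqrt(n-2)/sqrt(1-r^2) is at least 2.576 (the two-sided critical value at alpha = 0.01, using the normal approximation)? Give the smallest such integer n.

19

Need r·√(n−2)/√(1−r²) ≥ 2.576
√(n−2) ≥ 2.576·√(1−0.2916) / 0.54 = 2.576·0.841665 / 0.54 = 4.0151
n−2 ≥ 16.1210  ⇒  n ≥ 18.1210
Smallest integer n = 19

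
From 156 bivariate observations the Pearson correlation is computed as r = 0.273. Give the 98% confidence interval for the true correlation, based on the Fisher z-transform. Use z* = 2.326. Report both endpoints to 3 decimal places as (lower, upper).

(0.092, 0.437)

Fisher z: z_r = atanh(r) = ½·ln((1+0.273)/(1−0.273)) = 0.280103
SE(z) = 1/√(n−3) = 1/√153 = 0.080845
98% ⇒ z* = 2.326; margin = 2.326·0.080845 = 0.188045
CI on z-scale: (0.092058, 0.468148)
Back-transform: tanh(0.092058) = 0.091799, tanh(0.468148) = 0.436702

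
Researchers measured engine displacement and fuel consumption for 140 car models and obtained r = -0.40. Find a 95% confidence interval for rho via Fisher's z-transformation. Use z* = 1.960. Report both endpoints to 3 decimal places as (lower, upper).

Fisher z: z_r = atanh(r) = ½·ln((1+(-0.40))/(1−(-0.40))) = -0.423649
SE(z) = 1/√(n−3) = 1/√137 = 0.085436
95% ⇒ z* = 1.960; margin = 1.960·0.085436 = 0.167455
CI on z-scale: (-0.591104, -0.256194)
Back-transform: tanh(-0.591104) = -0.530689, tanh(-0.256194) = -0.250732

(-0.531, -0.251)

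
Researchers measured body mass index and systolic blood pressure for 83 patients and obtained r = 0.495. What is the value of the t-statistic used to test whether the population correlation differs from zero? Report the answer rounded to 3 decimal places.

5.127

t = r·√(n−2) / √(1−r²) with r = 0.495, n = 83
  = 0.495·√81 / √(1 − 0.245025)
  = 0.495·9.000000 / 0.868893
  = 4.455000 / 0.868893 = 5.127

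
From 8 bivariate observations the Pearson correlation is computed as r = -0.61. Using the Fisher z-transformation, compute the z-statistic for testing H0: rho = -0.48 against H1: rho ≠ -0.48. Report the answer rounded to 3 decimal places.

Fisher z: atanh(-0.61) = -0.708921, atanh(-0.48) = -0.522984
z = (z_r − z_0)·√(n−3) = (-0.708921 − (-0.522984))·√5 = -0.185937 · 2.236068 = -0.416

-0.416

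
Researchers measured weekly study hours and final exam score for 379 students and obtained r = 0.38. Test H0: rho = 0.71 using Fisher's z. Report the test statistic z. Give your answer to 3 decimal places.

-9.446

Fisher z: atanh(0.38) = 0.400060, atanh(0.71) = 0.887184
z = (z_r − z_0)·√(n−3) = (0.400060 − 0.887184)·√376 = -0.487124 · 19.390719 = -9.446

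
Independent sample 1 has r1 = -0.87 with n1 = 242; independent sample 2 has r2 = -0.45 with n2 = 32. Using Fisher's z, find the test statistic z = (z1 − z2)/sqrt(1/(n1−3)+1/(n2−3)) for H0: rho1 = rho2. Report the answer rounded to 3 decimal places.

z1 = atanh(-0.87) = -1.333080,  z2 = atanh(-0.45) = -0.484700
SE = √(1/(n1−3) + 1/(n2−3)) = √(1/239 + 1/29) = √(0.0041841 + 0.0344828) = √0.0386669 = 0.196639
z = (z1 − z2)/SE = (-1.333080 − (-0.484700)) / 0.196639 = -0.848380 / 0.196639 = -4.314

-4.314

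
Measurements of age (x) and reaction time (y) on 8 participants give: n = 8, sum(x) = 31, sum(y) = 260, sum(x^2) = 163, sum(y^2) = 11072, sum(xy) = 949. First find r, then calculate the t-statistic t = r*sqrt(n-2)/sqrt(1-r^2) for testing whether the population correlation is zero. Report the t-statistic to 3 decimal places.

-0.434

S_xy = nΣxy − ΣxΣy = 8·949 − 31·260 = 7592 − 8060 = -468
S_xx = nΣx² − (Σx)² = 8·163 − 31² = 1304 − 961 = 343
S_yy = nΣy² − (Σy)² = 8·11072 − 260² = 88576 − 67600 = 20976
r = S_xy / √(S_xx·S_yy) = -468 / √(343·20976) = -468 / √7194768 = -468 / 2682.3065 = -0.1745
t = r·√(n−2)/√(1−r²) = -0.1745·√6 / √(1−0.030450) = -0.427436 / 0.984657 = -0.434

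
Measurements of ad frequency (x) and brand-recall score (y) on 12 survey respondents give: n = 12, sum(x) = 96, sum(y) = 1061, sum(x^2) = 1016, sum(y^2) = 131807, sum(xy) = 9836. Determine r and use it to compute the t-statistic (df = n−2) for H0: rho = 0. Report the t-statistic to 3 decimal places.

Numerator: nΣxy − (Σx)(Σy) = 12·9836 − (96)(1061) = 16176
Denominator: √[(nΣx²−(Σx)²)(nΣy²−(Σy)²)]
  nΣx²−(Σx)² = 12·1016 − 9216 = 2976;  nΣy²−(Σy)² = 12·131807 − 1125721 = 455963
  √(2976·455963) = √1356945888 = 36836.7464
r = 16176 / 36836.7464 = 0.4391
t = r·√(n−2)/√(1−r²) = 0.4391·√10 / √(1−0.192809) = 1.388556 / 0.898438 = 1.546

1.546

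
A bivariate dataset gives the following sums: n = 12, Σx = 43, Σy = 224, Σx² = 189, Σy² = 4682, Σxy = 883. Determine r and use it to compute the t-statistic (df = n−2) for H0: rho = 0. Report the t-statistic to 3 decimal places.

S_xy = nΣxy − ΣxΣy = 12·883 − 43·224 = 10596 − 9632 = 964
S_xx = nΣx² − (Σx)² = 12·189 − 43² = 2268 − 1849 = 419
S_yy = nΣy² − (Σy)² = 12·4682 − 224² = 56184 − 50176 = 6008
r = S_xy / √(S_xx·S_yy) = 964 / √(419·6008) = 964 / √2517352 = 964 / 1586.6165 = 0.6076
t = r·√(n−2)/√(1−r²) = 0.6076·√10 / √(1−0.369178) = 1.921400 / 0.794243 = 2.419

2.419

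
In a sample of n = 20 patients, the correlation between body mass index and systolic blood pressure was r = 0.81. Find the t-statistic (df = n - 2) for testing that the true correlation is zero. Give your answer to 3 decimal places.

1 − r² = 1 − 0.6561 = 0.3439;  √(1−r²) = 0.586430
√(n−2) = √18 = 4.242641
t = r·√(n−2)/√(1−r²) = 0.81 · 4.242641 / 0.586430 = 5.860

5.860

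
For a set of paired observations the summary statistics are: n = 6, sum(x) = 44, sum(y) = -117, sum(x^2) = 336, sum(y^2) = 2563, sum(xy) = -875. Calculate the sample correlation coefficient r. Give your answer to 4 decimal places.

S_xy = nΣxy − ΣxΣy = 6·(-875) − 44·(-117) = -5250 − (-5148) = -102
S_xx = nΣx² − (Σx)² = 6·336 − 44² = 2016 − 1936 = 80
S_yy = nΣy² − (Σy)² = 6·2563 − (-117)² = 15378 − 13689 = 1689
r = S_xy / √(S_xx·S_yy) = -102 / √(80·1689) = -102 / √135120 = -102 / 367.5867 = -0.2775

-0.2775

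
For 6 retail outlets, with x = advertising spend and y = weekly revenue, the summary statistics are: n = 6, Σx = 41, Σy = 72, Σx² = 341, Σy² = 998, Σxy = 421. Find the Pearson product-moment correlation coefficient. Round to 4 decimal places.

-0.7864

Numerator: nΣxy − (Σx)(Σy) = 6·421 − (41)(72) = -426
Denominator: √[(nΣx²−(Σx)²)(nΣy²−(Σy)²)]
  nΣx²−(Σx)² = 6·341 − 1681 = 365;  nΣy²−(Σy)² = 6·998 − 5184 = 804
  √(365·804) = √293460 = 541.7195
r = -426 / 541.7195 = -0.7864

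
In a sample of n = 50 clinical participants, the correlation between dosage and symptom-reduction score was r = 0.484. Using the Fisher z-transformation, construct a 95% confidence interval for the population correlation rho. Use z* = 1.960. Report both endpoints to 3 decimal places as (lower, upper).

z_r = atanh(0.484) = 0.528195;  SE = 1/√(n−3) = 1/√47 = 0.145865
z-limits: 0.528195 ± 1.960·0.145865 = 0.528195 ± 0.285895 = [0.242300, 0.814090]
ρ-limits: (tanh 0.242300, tanh 0.814090) = (0.238, 0.672)

(0.238, 0.672)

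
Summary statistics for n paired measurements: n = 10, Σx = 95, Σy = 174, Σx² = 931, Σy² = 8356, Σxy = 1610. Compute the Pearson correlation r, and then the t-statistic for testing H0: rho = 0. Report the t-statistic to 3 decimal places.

-0.314

Numerator: nΣxy − (Σx)(Σy) = 10·1610 − (95)(174) = -430
Denominator: √[(nΣx²−(Σx)²)(nΣy²−(Σy)²)]
  nΣx²−(Σx)² = 10·931 − 9025 = 285;  nΣy²−(Σy)² = 10·8356 − 30276 = 53284
  √(285·53284) = √15185940 = 3896.9142
r = -430 / 3896.9142 = -0.1103
t = r·√(n−2)/√(1−r²) = -0.1103·√8 / √(1−0.012166) = -0.311976 / 0.993898 = -0.314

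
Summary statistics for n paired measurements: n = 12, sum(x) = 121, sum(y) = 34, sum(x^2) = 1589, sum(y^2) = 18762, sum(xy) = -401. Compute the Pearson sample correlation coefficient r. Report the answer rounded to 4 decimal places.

Numerator: nΣxy − (Σx)(Σy) = 12·(-401) − (121)(34) = -8926
Denominator: √[(nΣx²−(Σx)²)(nΣy²−(Σy)²)]
  nΣx²−(Σx)² = 12·1589 − 14641 = 4427;  nΣy²−(Σy)² = 12·18762 − 1156 = 223988
  √(4427·223988) = √991594876 = 31489.5995
r = -8926 / 31489.5995 = -0.2835

-0.2835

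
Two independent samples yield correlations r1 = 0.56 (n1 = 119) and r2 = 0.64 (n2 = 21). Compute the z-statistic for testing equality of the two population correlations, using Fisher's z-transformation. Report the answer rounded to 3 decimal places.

-0.495

z1 = atanh(0.56) = 0.632833,  z2 = atanh(0.64) = 0.758174
SE = √(1/(n1−3) + 1/(n2−3)) = √(1/116 + 1/18) = √(0.0086207 + 0.0555556) = √0.0641763 = 0.253330
z = (z1 − z2)/SE = (0.632833 − 0.758174) / 0.253330 = -0.125341 / 0.253330 = -0.495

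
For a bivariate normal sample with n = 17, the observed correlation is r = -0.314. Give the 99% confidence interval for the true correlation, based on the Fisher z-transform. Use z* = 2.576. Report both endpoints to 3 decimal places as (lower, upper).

z_r = atanh(-0.314) = -0.324977;  SE = 1/√(n−3) = 1/√14 = 0.267261
z-limits: -0.324977 ± 2.576·0.267261 = -0.324977 ± 0.688464 = [-1.013441, 0.363487]
ρ-limits: (tanh -1.013441, tanh 0.363487) = (-0.767, 0.348)

(-0.767, 0.348)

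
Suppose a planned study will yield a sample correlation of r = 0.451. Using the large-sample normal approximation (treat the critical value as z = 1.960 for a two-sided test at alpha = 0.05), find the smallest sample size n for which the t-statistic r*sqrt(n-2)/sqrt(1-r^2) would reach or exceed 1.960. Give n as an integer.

18

Need r·√(n−2)/√(1−r²) ≥ 1.960
√(n−2) ≥ 1.960·√(1−0.203401) / 0.451 = 1.960·0.892524 / 0.451 = 3.8788
n−2 ≥ 15.0451  ⇒  n ≥ 17.0451
Smallest integer n = 18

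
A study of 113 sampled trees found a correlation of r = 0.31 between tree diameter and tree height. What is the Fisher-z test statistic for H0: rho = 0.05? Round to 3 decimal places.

Fisher z: atanh(0.31) = 0.320545, atanh(0.05) = 0.050042
z = (z_r − z_0)·√(n−3) = (0.320545 − 0.050042)·√110 = 0.270503 · 10.488088 = 2.837

2.837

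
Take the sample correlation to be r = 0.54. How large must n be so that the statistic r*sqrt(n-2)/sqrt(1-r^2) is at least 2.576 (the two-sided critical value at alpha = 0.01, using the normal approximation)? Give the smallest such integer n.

19

r√(n−2)/√(1−r²) ≥ 2.576  ⇔  n−2 ≥ (2.576)²·(1−r²)/r²
(1−r²)/r² = (1−0.2916)/0.2916 = 2.4294
n ≥ 2 + 6.635776·2.4294 = 2 + 16.1210 = 18.1210
⌈18.1210⌉ = 19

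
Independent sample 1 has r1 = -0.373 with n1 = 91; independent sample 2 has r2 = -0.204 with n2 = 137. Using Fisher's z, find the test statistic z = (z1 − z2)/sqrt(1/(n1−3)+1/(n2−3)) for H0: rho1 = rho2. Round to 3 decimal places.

Fisher z-transforms: z1 = atanh(-0.373) = -0.391903, z2 = atanh(-0.204) = -0.206903; difference d = -0.185000
Var(d) = 1/88 + 1/134 = 0.0113636 + 0.0074627 = 0.0188263
z = d/√Var(d) = -0.185000 / √0.0188263 = -0.185000 / 0.137209 = -1.348

-1.348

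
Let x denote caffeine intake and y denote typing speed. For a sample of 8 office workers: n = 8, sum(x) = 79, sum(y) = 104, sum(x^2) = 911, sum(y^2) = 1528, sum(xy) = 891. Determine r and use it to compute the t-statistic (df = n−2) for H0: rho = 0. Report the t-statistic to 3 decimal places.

-4.945

S_xy = nΣxy − ΣxΣy = 8·891 − 79·104 = 7128 − 8216 = -1088
S_xx = nΣx² − (Σx)² = 8·911 − 79² = 7288 − 6241 = 1047
S_yy = nΣy² − (Σy)² = 8·1528 − 104² = 12224 − 10816 = 1408
r = S_xy / √(S_xx·S_yy) = -1088 / √(1047·1408) = -1088 / √1474176 = -1088 / 1214.1565 = -0.8961
t = r·√(n−2)/√(1−r²) = -0.8961·√6 / √(1−0.802995) = -2.194988 / 0.443852 = -4.945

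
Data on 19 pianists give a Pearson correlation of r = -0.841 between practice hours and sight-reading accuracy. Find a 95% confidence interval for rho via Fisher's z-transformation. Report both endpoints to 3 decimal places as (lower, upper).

(-0.937, -0.626)

z_r = atanh(-0.841) = -1.224580;  SE = 1/√(n−3) = 1/√16 = 0.250000
z-limits: -1.224580 ± 1.960·0.250000 = -1.224580 ± 0.490000 = [-1.714580, -0.734580]
ρ-limits: (tanh -1.714580, tanh -0.734580) = (-0.937, -0.626)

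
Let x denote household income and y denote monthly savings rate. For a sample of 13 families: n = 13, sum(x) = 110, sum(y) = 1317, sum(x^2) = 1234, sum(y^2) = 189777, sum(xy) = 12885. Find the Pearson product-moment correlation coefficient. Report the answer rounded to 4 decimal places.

Numerator: nΣxy − (Σx)(Σy) = 13·12885 − (110)(1317) = 22635
Denominator: √[(nΣx²−(Σx)²)(nΣy²−(Σy)²)]
  nΣx²−(Σx)² = 13·1234 − 12100 = 3942;  nΣy²−(Σy)² = 13·189777 − 1734489 = 732612
  √(3942·732612) = √2887956504 = 53739.7107
r = 22635 / 53739.7107 = 0.4212

0.4212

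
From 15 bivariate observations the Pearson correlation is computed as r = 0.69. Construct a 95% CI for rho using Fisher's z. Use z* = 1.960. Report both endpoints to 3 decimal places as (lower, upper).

(0.275, 0.888)

z_r = atanh(0.69) = 0.847956;  SE = 1/√(n−3) = 1/√12 = 0.288675
z-limits: 0.847956 ± 1.960·0.288675 = 0.847956 ± 0.565803 = [0.282153, 1.413759]
ρ-limits: (tanh 0.282153, tanh 1.413759) = (0.275, 0.888)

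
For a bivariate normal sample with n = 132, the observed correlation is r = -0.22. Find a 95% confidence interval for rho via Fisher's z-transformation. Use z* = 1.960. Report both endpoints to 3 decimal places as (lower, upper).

z_r = atanh(-0.22) = -0.223656;  SE = 1/√(n−3) = 1/√129 = 0.088045
z-limits: -0.223656 ± 1.960·0.088045 = -0.223656 ± 0.172568 = [-0.396224, -0.051088]
ρ-limits: (tanh -0.396224, tanh -0.051088) = (-0.377, -0.051)

(-0.377, -0.051)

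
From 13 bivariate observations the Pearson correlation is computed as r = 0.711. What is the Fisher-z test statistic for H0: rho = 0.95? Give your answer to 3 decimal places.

z_r = atanh(0.711) = 0.889203,  z_0 = atanh(0.95) = 1.831781
SE = 1/√(n−3) = 1/√10 = 0.316228
z = (z_r − z_0)/SE = (0.889203 − 1.831781) / 0.316228 = -0.942578 / 0.316228 = -2.981

-2.981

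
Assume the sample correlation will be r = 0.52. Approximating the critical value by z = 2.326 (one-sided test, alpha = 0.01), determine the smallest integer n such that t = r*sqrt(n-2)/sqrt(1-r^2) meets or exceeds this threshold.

Need r·√(n−2)/√(1−r²) ≥ 2.326
√(n−2) ≥ 2.326·√(1−0.2704) / 0.52 = 2.326·0.854166 / 0.52 = 3.8208
n−2 ≥ 14.5985  ⇒  n ≥ 16.5985
Smallest integer n = 17

17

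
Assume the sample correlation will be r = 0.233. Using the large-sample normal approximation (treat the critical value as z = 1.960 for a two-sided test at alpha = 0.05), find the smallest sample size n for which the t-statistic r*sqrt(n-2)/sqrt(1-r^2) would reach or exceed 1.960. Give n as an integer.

r√(n−2)/√(1−r²) ≥ 1.960  ⇔  n−2 ≥ (1.960)²·(1−r²)/r²
(1−r²)/r² = (1−0.054289)/0.054289 = 17.4199
n ≥ 2 + 3.8416·17.4199 = 2 + 66.9203 = 68.9203
⌈68.9203⌉ = 69

69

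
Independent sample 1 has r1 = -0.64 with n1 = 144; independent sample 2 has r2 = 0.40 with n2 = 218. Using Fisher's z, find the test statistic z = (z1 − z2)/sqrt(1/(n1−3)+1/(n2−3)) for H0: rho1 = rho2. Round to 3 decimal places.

-10.906

Fisher z-transforms: z1 = atanh(-0.64) = -0.758174, z2 = atanh(0.40) = 0.423649; difference d = -1.181823
Var(d) = 1/141 + 1/215 = 0.0070922 + 0.0046512 = 0.0117434
z = d/√Var(d) = -1.181823 / √0.0117434 = -1.181823 / 0.108367 = -10.906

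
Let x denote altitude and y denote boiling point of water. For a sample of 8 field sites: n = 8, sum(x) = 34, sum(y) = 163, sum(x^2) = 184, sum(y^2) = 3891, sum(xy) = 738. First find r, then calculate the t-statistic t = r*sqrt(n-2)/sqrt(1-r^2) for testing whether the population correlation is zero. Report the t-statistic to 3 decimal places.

S_xy = nΣxy − ΣxΣy = 8·738 − 34·163 = 5904 − 5542 = 362
S_xx = nΣx² − (Σx)² = 8·184 − 34² = 1472 − 1156 = 316
S_yy = nΣy² − (Σy)² = 8·3891 − 163² = 31128 − 26569 = 4559
r = S_xy / √(S_xx·S_yy) = 362 / √(316·4559) = 362 / √1440644 = 362 / 1200.2683 = 0.3016
t = r·√(n−2)/√(1−r²) = 0.3016·√6 / √(1−0.090963) = 0.738766 / 0.953434 = 0.775

0.775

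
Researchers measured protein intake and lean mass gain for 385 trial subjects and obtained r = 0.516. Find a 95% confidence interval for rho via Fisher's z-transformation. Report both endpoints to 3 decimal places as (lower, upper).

Fisher z: z_r = atanh(r) = ½·ln((1+0.516)/(1−0.516)) = 0.570873
SE(z) = 1/√(n−3) = 1/√382 = 0.051164
95% ⇒ z* = 1.960; margin = 1.960·0.051164 = 0.100281
CI on z-scale: (0.470592, 0.671154)
Back-transform: tanh(0.470592) = 0.438678, tanh(0.671154) = 0.585738

(0.439, 0.586)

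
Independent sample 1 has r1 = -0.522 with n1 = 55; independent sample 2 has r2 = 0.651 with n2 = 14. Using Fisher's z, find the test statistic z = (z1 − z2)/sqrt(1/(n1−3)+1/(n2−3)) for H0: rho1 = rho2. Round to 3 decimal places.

-4.086

z1 = atanh(-0.522) = -0.579085,  z2 = atanh(0.651) = 0.777032
SE = √(1/(n1−3) + 1/(n2−3)) = √(1/52 + 1/11) = √(0.0192308 + 0.0909091) = √0.1101399 = 0.331873
z = (z1 − z2)/SE = (-0.579085 − 0.777032) / 0.331873 = -1.356117 / 0.331873 = -4.086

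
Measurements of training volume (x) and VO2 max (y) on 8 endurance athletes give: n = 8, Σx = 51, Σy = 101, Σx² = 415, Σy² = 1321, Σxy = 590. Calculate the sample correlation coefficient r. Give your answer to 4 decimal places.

Numerator: nΣxy − (Σx)(Σy) = 8·590 − (51)(101) = -431
Denominator: √[(nΣx²−(Σx)²)(nΣy²−(Σy)²)]
  nΣx²−(Σx)² = 8·415 − 2601 = 719;  nΣy²−(Σy)² = 8·1321 − 10201 = 367
  √(719·367) = √263873 = 513.6857
r = -431 / 513.6857 = -0.8390

-0.8390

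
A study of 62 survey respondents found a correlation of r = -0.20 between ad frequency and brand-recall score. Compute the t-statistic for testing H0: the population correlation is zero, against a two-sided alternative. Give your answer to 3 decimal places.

1 − r² = 1 − 0.0400 = 0.9600;  √(1−r²) = 0.979796
√(n−2) = √60 = 7.745967
t = r·√(n−2)/√(1−r²) = -0.20 · 7.745967 / 0.979796 = -1.581

-1.581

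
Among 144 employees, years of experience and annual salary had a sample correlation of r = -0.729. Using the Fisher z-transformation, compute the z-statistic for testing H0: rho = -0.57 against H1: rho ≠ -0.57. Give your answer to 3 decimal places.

z_r = atanh(-0.729) = -0.926590,  z_0 = atanh(-0.57) = -0.647523
SE = 1/√(n−3) = 1/√141 = 0.084215
z = (z_r − z_0)/SE = (-0.926590 − (-0.647523)) / 0.084215 = -0.279067 / 0.084215 = -3.314

-3.314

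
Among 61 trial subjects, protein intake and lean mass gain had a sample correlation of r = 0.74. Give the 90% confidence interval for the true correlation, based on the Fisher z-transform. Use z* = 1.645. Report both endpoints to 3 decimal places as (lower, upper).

(0.626, 0.823)

z_r = atanh(0.74) = 0.950479;  SE = 1/√(n−3) = 1/√58 = 0.131306
z-limits: 0.950479 ± 1.645·0.131306 = 0.950479 ± 0.215998 = [0.734481, 1.166477]
ρ-limits: (tanh 0.734481, tanh 1.166477) = (0.626, 0.823)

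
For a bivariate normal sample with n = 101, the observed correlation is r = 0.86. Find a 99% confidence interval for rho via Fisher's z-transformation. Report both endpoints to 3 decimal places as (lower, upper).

z_r = atanh(0.86) = 1.293345;  SE = 1/√(n−3) = 1/√98 = 0.101015
z-limits: 1.293345 ± 2.576·0.101015 = 1.293345 ± 0.260215 = [1.033130, 1.553560]
ρ-limits: (tanh 1.033130, tanh 1.553560) = (0.775, 0.914)

(0.775, 0.914)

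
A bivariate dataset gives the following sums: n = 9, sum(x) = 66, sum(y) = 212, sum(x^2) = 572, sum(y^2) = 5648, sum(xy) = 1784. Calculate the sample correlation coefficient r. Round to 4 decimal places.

0.9558

Numerator: nΣxy − (Σx)(Σy) = 9·1784 − (66)(212) = 2064
Denominator: √[(nΣx²−(Σx)²)(nΣy²−(Σy)²)]
  nΣx²−(Σx)² = 9·572 − 4356 = 792;  nΣy²−(Σy)² = 9·5648 − 44944 = 5888
  √(792·5888) = √4663296 = 2159.4666
r = 2064 / 2159.4666 = 0.9558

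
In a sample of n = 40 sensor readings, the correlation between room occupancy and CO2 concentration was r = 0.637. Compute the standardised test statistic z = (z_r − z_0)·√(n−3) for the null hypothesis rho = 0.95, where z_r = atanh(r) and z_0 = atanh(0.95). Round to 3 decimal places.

Fisher z: atanh(0.637) = 0.753109, atanh(0.95) = 1.831781
z = (z_r − z_0)·√(n−3) = (0.753109 − 1.831781)·√37 = -1.078672 · 6.082763 = -6.561

-6.561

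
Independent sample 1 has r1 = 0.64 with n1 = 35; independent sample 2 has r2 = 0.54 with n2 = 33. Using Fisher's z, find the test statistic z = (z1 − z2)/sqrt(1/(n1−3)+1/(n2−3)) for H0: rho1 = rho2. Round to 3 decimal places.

Fisher z-transforms: z1 = atanh(0.64) = 0.758174, z2 = atanh(0.54) = 0.604156; difference d = 0.154018
Var(d) = 1/32 + 1/30 = 0.0312500 + 0.0333333 = 0.0645833
z = d/√Var(d) = 0.154018 / √0.0645833 = 0.154018 / 0.254132 = 0.606

0.606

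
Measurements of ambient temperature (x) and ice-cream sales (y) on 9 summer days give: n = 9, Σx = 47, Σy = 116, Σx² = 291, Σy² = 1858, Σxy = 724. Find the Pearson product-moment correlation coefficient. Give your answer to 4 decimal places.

Numerator: nΣxy − (Σx)(Σy) = 9·724 − (47)(116) = 1064
Denominator: √[(nΣx²−(Σx)²)(nΣy²−(Σy)²)]
  nΣx²−(Σx)² = 9·291 − 2209 = 410;  nΣy²−(Σy)² = 9·1858 − 13456 = 3266
  √(410·3266) = √1339060 = 1157.1776
r = 1064 / 1157.1776 = 0.9195

0.9195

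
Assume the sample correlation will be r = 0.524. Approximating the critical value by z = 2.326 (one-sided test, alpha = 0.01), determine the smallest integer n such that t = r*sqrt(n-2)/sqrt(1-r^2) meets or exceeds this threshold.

r√(n−2)/√(1−r²) ≥ 2.326  ⇔  n−2 ≥ (2.326)²·(1−r²)/r²
(1−r²)/r² = (1−0.274576)/0.274576 = 2.6420
n ≥ 2 + 5.410276·2.6420 = 2 + 14.2939 = 16.2939
⌈16.2939⌉ = 17

17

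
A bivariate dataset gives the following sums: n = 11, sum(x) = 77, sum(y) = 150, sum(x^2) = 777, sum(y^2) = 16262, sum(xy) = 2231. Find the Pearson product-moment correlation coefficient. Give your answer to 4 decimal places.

0.6420

Numerator: nΣxy − (Σx)(Σy) = 11·2231 − (77)(150) = 12991
Denominator: √[(nΣx²−(Σx)²)(nΣy²−(Σy)²)]
  nΣx²−(Σx)² = 11·777 − 5929 = 2618;  nΣy²−(Σy)² = 11·16262 − 22500 = 156382
  √(2618·156382) = √409408076 = 20233.8349
r = 12991 / 20233.8349 = 0.6420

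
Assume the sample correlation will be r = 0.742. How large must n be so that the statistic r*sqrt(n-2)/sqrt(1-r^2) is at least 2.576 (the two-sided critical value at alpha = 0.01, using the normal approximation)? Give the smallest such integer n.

r√(n−2)/√(1−r²) ≥ 2.576  ⇔  n−2 ≥ (2.576)²·(1−r²)/r²
(1−r²)/r² = (1−0.550564)/0.550564 = 0.8163
n ≥ 2 + 6.635776·0.8163 = 2 + 5.4168 = 7.4168
⌈7.4168⌉ = 8

8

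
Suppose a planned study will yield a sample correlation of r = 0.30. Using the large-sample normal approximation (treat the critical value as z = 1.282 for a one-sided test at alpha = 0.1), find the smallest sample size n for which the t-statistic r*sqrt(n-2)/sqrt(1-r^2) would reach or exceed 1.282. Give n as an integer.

19

r√(n−2)/√(1−r²) ≥ 1.282  ⇔  n−2 ≥ (1.282)²·(1−r²)/r²
(1−r²)/r² = (1−0.0900)/0.0900 = 10.1111
n ≥ 2 + 1.643524·10.1111 = 2 + 16.6178 = 18.6178
⌈18.6178⌉ = 19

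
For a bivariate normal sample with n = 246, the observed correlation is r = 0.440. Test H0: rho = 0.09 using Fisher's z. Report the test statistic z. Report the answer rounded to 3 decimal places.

5.955

Fisher z: atanh(0.440) = 0.472231, atanh(0.09) = 0.090244
z = (z_r − z_0)·√(n−3) = (0.472231 − 0.090244)·√243 = 0.381987 · 15.588457 = 5.955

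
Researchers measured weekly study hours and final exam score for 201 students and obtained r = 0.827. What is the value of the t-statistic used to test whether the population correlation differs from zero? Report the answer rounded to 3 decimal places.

t = r·√(n−2) / √(1−r²) with r = 0.827, n = 201
  = 0.827·√199 / √(1 − 0.683929)
  = 0.827·14.106736 / 0.562202
  = 11.666271 / 0.562202 = 20.751

20.751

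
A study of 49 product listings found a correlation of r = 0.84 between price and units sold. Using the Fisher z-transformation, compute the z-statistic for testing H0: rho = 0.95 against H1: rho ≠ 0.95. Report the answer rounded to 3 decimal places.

-4.141

z_r = atanh(0.84) = 1.221174,  z_0 = atanh(0.95) = 1.831781
SE = 1/√(n−3) = 1/√46 = 0.147442
z = (z_r − z_0)/SE = (1.221174 − 1.831781) / 0.147442 = -0.610607 / 0.147442 = -4.141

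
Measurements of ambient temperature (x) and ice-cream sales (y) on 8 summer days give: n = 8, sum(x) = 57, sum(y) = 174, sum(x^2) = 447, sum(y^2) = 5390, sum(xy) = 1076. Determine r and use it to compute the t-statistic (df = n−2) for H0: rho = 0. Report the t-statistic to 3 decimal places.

-2.036

S_xy = nΣxy − ΣxΣy = 8·1076 − 57·174 = 8608 − 9918 = -1310
S_xx = nΣx² − (Σx)² = 8·447 − 57² = 3576 − 3249 = 327
S_yy = nΣy² − (Σy)² = 8·5390 − 174² = 43120 − 30276 = 12844
r = S_xy / √(S_xx·S_yy) = -1310 / √(327·12844) = -1310 / √4199988 = -1310 / 2049.3872 = -0.6392
t = r·√(n−2)/√(1−r²) = -0.6392·√6 / √(1−0.408577) = -1.565714 / 0.769040 = -2.036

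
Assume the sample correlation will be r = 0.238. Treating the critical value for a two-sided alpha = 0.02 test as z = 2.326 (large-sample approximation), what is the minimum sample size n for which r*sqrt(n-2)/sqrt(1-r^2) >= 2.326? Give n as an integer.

93

Need r·√(n−2)/√(1−r²) ≥ 2.326
√(n−2) ≥ 2.326·√(1−0.056644) / 0.238 = 2.326·0.971265 / 0.238 = 9.4923
n−2 ≥ 90.1038  ⇒  n ≥ 92.1038
Smallest integer n = 93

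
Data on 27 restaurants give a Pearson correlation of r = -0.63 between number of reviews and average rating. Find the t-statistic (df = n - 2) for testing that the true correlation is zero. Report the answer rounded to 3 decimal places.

-4.056

t = r·√(n−2) / √(1−r²) with r = -0.63, n = 27
  = -0.63·√25 / √(1 − 0.3969)
  = -0.63·5.000000 / 0.776595
  = -3.150000 / 0.776595 = -4.056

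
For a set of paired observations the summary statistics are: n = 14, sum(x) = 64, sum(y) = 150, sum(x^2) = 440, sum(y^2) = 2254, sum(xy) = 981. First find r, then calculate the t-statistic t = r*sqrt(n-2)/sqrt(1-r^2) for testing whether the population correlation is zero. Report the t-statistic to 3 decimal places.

Numerator: nΣxy − (Σx)(Σy) = 14·981 − (64)(150) = 4134
Denominator: √[(nΣx²−(Σx)²)(nΣy²−(Σy)²)]
  nΣx²−(Σx)² = 14·440 − 4096 = 2064;  nΣy²−(Σy)² = 14·2254 − 22500 = 9056
  √(2064·9056) = √18691584 = 4323.3765
r = 4134 / 4323.3765 = 0.9562
t = r·√(n−2)/√(1−r²) = 0.9562·√12 / √(1−0.914318) = 3.312374 / 0.292715 = 11.316

11.316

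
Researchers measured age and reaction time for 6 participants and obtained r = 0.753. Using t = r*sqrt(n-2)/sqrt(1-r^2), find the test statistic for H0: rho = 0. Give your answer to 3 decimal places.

t = r·√(n−2) / √(1−r²) with r = 0.753, n = 6
  = 0.753·√4 / √(1 − 0.567009)
  = 0.753·2.000000 / 0.658021
  = 1.506000 / 0.658021 = 2.289

2.289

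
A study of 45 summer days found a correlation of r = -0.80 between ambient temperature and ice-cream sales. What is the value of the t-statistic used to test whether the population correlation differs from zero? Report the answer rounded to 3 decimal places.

1 − r² = 1 − 0.6400 = 0.3600;  √(1−r²) = 0.600000
√(n−2) = √43 = 6.557439
t = r·√(n−2)/√(1−r²) = -0.80 · 6.557439 / 0.600000 = -8.743

-8.743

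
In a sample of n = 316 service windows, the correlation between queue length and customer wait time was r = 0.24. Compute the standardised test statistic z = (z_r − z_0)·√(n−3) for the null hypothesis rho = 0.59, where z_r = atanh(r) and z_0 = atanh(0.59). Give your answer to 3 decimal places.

Fisher z: atanh(0.24) = 0.244774, atanh(0.59) = 0.677666
z = (z_r − z_0)·√(n−3) = (0.244774 − 0.677666)·√313 = -0.432892 · 17.691806 = -7.659

-7.659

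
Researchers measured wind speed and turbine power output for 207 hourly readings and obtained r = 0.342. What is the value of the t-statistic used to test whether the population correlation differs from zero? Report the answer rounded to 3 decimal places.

5.211

t = r·√(n−2) / √(1−r²) with r = 0.342, n = 207
  = 0.342·√205 / √(1 − 0.116964)
  = 0.342·14.317821 / 0.939700
  = 4.896695 / 0.939700 = 5.211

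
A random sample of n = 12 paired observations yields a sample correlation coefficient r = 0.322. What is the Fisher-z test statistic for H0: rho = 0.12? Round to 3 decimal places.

Fisher z: atanh(0.322) = 0.333877, atanh(0.12) = 0.120581
z = (z_r − z_0)·√(n−3) = (0.333877 − 0.120581)·√9 = 0.213296 · 3.000000 = 0.640

0.640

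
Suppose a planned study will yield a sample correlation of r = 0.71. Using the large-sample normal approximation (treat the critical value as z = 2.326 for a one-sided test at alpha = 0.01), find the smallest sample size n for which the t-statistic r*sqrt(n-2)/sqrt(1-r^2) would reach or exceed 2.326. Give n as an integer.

8

r√(n−2)/√(1−r²) ≥ 2.326  ⇔  n−2 ≥ (2.326)²·(1−r²)/r²
(1−r²)/r² = (1−0.5041)/0.5041 = 0.9837
n ≥ 2 + 5.410276·0.9837 = 2 + 5.3221 = 7.3221
⌈7.3221⌉ = 8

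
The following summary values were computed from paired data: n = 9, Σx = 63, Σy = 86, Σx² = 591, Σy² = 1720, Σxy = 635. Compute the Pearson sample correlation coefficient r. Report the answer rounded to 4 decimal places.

S_xy = nΣxy − ΣxΣy = 9·635 − 63·86 = 5715 − 5418 = 297
S_xx = nΣx² − (Σx)² = 9·591 − 63² = 5319 − 3969 = 1350
S_yy = nΣy² − (Σy)² = 9·1720 − 86² = 15480 − 7396 = 8084
r = S_xy / √(S_xx·S_yy) = 297 / √(1350·8084) = 297 / √10913400 = 297 / 3303.5436 = 0.0899

0.0899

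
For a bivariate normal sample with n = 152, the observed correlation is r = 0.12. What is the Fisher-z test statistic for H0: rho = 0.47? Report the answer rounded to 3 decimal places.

z_r = atanh(0.12) = 0.120581,  z_0 = atanh(0.47) = 0.510070
SE = 1/√(n−3) = 1/√149 = 0.081923
z = (z_r − z_0)/SE = (0.120581 − 0.510070) / 0.081923 = -0.389489 / 0.081923 = -4.754

-4.754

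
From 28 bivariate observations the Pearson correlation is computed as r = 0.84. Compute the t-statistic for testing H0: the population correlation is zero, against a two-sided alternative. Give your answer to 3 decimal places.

7.894

t = r·√(n−2) / √(1−r²) with r = 0.84, n = 28
  = 0.84·√26 / √(1 − 0.7056)
  = 0.84·5.099020 / 0.542586
  = 4.283177 / 0.542586 = 7.894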